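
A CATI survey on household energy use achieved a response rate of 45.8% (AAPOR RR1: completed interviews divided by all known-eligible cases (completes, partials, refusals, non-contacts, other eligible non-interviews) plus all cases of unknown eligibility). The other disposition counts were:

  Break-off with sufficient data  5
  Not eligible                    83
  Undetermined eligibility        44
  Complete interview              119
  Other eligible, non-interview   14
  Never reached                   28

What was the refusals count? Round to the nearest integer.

RR1 = 119 / D = 0.458
D = 119 / 0.458 = 259.8
Other denominator terms total 210
refusals = 259.8 − 210 ≈ 50

50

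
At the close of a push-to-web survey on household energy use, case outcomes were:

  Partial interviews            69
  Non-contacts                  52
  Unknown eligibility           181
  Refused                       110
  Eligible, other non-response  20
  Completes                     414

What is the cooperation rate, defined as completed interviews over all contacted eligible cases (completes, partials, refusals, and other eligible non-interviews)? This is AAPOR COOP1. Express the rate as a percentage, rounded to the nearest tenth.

67.5%

Top: 414
Base: 414 + 69 + 110 + 20 = 613
COOP1 = 414 / 613 = 0.6754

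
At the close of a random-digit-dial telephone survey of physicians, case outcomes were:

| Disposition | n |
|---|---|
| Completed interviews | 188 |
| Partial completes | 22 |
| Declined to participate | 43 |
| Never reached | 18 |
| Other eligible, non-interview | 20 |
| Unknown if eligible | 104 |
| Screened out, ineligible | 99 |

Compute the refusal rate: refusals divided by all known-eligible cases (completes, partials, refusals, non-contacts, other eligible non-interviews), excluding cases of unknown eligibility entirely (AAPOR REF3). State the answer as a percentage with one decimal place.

14.8%

Top: 43
Denominator: 188 + 22 + 43 + 18 + 20 = 291
REF3 = 43 / 291 = 0.1478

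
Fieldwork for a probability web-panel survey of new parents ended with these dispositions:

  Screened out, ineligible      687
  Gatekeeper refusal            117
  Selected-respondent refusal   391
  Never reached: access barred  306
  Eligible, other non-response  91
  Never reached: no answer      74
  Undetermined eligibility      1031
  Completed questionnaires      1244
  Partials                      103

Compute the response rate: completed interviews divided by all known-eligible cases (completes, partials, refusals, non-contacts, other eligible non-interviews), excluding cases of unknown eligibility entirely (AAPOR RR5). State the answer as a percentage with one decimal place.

53.5%

Declined to participate = 117 + 391 = 508
Non-contacts = 74 + 306 = 380
Top → 1244
Denominator → 1244 + 103 + 508 + 380 + 91 = 2326
RR5 = 1244 / 2326 = 0.5348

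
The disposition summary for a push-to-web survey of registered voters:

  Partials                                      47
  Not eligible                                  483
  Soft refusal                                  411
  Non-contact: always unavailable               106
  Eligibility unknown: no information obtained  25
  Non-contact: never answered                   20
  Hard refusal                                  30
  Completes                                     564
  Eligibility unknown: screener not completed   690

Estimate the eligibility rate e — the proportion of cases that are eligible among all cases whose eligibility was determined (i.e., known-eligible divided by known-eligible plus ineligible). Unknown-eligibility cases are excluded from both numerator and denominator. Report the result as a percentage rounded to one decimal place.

Refused = 30 + 411 = 441
Non-contacts = 20 + 106 = 126
Undetermined eligibility = 690 + 25 = 715
Eligible (known) = 564 + 47 + 441 + 126 = 1178
e = 1178 / (1178 + 483) = 1178 / 1661 = 0.7092

70.9%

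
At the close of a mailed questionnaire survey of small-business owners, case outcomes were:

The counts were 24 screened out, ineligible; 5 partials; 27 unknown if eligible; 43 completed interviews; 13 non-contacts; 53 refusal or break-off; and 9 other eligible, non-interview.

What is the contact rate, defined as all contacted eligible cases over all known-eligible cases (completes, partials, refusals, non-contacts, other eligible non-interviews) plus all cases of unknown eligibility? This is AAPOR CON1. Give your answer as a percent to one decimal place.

73.3%

Numerator: 43 + 5 + 53 + 9 = 110
Base: 43 + 5 + 53 + 13 + 9 + 27 = 150
CON1 = 110 / 150 = 0.7333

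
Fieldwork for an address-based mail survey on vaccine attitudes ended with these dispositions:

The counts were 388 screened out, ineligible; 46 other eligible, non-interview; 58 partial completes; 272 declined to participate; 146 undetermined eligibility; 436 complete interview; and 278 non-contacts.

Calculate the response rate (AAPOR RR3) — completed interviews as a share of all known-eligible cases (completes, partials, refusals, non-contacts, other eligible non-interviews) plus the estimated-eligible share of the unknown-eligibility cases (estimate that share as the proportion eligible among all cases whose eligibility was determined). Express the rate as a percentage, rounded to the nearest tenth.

36.4%

Top → 436
Known eligible → 436 + 58 + 272 + 278 + 46 = 1090
e = 1090 / (1090 + 388) = 1090 / 1478 = 0.7375
Estimated eligible among unknowns → 0.7375 × 146 = 107.68
Denom → 1090 + 107.68 = 1197.68
RR3 = 436 / 1197.68 = 0.3640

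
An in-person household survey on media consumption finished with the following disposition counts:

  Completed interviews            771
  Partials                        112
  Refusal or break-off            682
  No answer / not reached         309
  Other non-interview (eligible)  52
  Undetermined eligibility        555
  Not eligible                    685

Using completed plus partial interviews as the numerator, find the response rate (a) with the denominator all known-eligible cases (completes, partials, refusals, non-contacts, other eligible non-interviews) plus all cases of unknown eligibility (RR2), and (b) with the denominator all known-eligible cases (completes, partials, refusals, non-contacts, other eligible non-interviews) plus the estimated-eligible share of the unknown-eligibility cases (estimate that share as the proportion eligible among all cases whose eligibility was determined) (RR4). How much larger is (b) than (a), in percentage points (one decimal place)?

Numerator → 771 + 112 = 883
Base → 771 + 112 + 682 + 309 + 52 + 555 = 2481
RR2 = 883 / 2481 = 0.3559
Eligible (known) → 771 + 112 + 682 + 309 + 52 = 1926
e = 1926 / (1926 + 685) = 1926 / 2611 = 0.7376
Estimated eligible among unknowns → 0.7376 × 555 = 409.37
Base → 1926 + 409.37 = 2335.37
RR4 = 883 / 2335.37 = 0.3781
Difference = 37.81 − 35.59 = 2.22 percentage points

2.2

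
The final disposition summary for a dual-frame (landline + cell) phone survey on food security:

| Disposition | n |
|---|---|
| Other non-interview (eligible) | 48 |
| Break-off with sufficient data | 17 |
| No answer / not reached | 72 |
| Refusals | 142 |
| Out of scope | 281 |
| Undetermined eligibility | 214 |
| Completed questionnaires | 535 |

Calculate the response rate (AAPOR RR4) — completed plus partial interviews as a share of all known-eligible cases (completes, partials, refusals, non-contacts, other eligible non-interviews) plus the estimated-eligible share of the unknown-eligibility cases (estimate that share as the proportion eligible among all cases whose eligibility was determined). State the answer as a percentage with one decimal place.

Numerator = 535 + 17 = 552
Eligible (known) = 535 + 17 + 142 + 72 + 48 = 814
e = 814 / (814 + 281) = 814 / 1095 = 0.7434
Eligible share of unknowns = 0.7434 × 214 = 159.09
Denom = 814 + 159.09 = 973.09
RR4 = 552 / 973.09 = 0.5673

56.7%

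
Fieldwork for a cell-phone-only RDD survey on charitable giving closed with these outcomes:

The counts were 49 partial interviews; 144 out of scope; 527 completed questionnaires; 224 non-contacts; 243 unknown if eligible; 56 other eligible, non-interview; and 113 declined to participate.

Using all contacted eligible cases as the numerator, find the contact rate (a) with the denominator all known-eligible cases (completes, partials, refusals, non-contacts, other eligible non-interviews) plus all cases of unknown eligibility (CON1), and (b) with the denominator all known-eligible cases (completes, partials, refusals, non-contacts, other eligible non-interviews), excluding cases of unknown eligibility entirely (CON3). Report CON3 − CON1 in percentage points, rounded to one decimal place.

Num → 527 + 49 + 113 + 56 = 745
Denom → 527 + 49 + 113 + 224 + 56 + 243 = 1212
CON1 = 745 / 1212 = 0.6147
Denom → 527 + 49 + 113 + 224 + 56 = 969
CON3 = 745 / 969 = 0.7688
Difference = 76.88 − 61.47 = 15.41 percentage points

15.4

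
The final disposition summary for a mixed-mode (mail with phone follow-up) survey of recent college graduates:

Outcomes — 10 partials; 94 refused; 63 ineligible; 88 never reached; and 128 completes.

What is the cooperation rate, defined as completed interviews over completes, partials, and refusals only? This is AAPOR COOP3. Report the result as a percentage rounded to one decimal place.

55.2%

Numerator: 128
Denominator: 128 + 10 + 94 = 232
COOP3 = 128 / 232 = 0.5517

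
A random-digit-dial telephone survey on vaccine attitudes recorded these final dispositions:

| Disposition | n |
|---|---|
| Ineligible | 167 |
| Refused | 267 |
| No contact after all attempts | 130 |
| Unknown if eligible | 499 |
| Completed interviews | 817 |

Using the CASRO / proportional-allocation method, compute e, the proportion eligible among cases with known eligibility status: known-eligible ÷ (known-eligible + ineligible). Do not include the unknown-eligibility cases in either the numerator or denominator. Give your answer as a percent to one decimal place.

87.9%

Known eligible → 817 + 267 + 130 = 1214
e = 1214 / (1214 + 167) = 1214 / 1381 = 0.8791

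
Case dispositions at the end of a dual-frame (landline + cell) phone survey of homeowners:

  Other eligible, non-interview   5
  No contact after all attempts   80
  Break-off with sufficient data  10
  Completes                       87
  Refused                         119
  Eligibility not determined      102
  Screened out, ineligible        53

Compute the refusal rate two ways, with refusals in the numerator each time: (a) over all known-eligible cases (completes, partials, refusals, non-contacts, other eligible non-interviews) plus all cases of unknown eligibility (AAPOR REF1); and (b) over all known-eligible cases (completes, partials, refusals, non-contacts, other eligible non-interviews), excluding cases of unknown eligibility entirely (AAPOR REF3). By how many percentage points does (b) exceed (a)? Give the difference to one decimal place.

10.0

Num → 119
Denominator → 87 + 10 + 119 + 80 + 5 + 102 = 403
REF1 = 119 / 403 = 0.2953
Denominator → 87 + 10 + 119 + 80 + 5 = 301
REF3 = 119 / 301 = 0.3953
Difference = 39.53 − 29.53 = 10.00 percentage points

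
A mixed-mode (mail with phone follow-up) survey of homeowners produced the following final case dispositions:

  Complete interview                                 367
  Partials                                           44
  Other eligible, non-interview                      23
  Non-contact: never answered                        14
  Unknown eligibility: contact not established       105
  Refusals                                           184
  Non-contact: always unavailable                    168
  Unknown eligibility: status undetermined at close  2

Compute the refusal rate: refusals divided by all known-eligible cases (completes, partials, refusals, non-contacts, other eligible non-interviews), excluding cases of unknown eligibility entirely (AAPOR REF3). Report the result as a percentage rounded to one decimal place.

23.0%

Non-contacts = 14 + 168 = 182
Undetermined eligibility = 105 + 2 = 107
Numerator: 184
Denominator: 367 + 44 + 184 + 182 + 23 = 800
REF3 = 184 / 800 = 0.2300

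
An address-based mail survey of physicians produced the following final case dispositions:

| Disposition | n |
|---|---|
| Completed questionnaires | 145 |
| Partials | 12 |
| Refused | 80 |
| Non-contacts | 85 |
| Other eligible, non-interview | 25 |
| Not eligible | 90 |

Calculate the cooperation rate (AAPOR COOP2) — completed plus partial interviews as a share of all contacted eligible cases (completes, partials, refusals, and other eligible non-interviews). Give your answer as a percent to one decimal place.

59.9%

Numerator: 145 + 12 = 157
Denominator: 145 + 12 + 80 + 25 = 262
COOP2 = 157 / 262 = 0.5992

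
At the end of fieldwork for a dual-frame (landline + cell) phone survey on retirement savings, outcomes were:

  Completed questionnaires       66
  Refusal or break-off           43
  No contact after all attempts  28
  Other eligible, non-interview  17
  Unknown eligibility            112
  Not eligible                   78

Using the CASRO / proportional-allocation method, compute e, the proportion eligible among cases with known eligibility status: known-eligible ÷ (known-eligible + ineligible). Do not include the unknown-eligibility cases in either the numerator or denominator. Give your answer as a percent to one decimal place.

Determined eligible = 66 + 43 + 28 + 17 = 154
e = 154 / (154 + 78) = 154 / 232 = 0.6638

66.4%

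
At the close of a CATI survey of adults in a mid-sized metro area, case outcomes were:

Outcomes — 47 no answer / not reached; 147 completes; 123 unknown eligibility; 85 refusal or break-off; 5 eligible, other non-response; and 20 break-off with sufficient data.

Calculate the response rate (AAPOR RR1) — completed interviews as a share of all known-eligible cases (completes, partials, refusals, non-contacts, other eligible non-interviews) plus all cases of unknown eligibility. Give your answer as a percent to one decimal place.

Numerator: 147
Denominator: 147 + 20 + 85 + 47 + 5 + 123 = 427
RR1 = 147 / 427 = 0.3443

34.4%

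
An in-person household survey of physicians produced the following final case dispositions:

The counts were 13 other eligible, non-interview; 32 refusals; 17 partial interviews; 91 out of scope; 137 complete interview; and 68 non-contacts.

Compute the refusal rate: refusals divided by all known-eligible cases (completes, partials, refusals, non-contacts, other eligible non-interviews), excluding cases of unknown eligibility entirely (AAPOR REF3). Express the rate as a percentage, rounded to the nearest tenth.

Numerator → 32
Denom → 137 + 17 + 32 + 68 + 13 = 267
REF3 = 32 / 267 = 0.1199

12.0%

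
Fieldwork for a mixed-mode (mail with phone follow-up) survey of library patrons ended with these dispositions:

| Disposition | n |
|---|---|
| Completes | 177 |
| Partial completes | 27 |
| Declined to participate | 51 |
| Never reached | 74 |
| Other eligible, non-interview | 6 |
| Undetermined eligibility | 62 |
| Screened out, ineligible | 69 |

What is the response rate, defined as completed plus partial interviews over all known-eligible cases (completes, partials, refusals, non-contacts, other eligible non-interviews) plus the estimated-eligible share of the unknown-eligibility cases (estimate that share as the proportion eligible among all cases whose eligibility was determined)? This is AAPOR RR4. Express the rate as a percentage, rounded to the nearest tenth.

Num = 177 + 27 = 204
Determined eligible = 177 + 27 + 51 + 74 + 6 = 335
e = 335 / (335 + 69) = 335 / 404 = 0.8292
Estimated eligible among unknowns = 0.8292 × 62 = 51.41
Denominator = 335 + 51.41 = 386.41
RR4 = 204 / 386.41 = 0.5279

52.8%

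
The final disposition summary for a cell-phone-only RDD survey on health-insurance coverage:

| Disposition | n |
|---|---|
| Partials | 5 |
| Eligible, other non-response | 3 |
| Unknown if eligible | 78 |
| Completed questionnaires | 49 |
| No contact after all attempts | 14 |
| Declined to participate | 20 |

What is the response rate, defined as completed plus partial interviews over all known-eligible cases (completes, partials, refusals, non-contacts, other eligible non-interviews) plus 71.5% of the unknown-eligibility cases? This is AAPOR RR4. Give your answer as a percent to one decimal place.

36.8%

Num → 49 + 5 = 54
Known eligible → 49 + 5 + 20 + 14 + 3 = 91
Eligible share of unknowns → 0.7150 × 78 = 55.77
Base → 91 + 55.77 = 146.77
RR4 = 54 / 146.77 = 0.3679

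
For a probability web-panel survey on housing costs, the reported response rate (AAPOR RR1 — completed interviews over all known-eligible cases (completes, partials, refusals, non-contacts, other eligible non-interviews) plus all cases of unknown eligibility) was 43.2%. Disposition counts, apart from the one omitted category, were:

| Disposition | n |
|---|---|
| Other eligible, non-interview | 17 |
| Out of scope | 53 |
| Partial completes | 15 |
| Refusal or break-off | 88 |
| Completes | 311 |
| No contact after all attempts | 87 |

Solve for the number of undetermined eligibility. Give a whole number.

202

RR1 = 311 / D = 0.432
D = 311 / 0.432 = 719.9
Other denominator terms total 518
undetermined eligibility = 719.9 − 518 ≈ 202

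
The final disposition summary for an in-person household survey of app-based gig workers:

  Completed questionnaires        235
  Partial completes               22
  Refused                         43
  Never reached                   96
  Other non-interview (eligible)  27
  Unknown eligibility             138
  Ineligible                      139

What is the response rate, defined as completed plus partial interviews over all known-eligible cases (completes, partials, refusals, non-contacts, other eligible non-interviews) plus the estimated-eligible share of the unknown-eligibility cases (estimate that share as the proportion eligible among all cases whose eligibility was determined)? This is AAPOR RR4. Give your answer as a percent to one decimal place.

Top → 235 + 22 = 257
Eligible (known) → 235 + 22 + 43 + 96 + 27 = 423
e = 423 / (423 + 139) = 423 / 562 = 0.7527
e × U → 0.7527 × 138 = 103.87
Denom → 423 + 103.87 = 526.87
RR4 = 257 / 526.87 = 0.4878

48.8%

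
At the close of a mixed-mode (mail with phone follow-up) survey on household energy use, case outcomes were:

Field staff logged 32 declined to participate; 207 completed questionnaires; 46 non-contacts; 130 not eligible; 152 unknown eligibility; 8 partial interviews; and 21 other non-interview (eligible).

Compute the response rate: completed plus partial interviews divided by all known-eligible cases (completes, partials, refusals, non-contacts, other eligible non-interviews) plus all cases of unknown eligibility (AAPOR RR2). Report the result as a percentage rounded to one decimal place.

Num = 207 + 8 = 215
Base = 207 + 8 + 32 + 46 + 21 + 152 = 466
RR2 = 215 / 466 = 0.4614

46.1%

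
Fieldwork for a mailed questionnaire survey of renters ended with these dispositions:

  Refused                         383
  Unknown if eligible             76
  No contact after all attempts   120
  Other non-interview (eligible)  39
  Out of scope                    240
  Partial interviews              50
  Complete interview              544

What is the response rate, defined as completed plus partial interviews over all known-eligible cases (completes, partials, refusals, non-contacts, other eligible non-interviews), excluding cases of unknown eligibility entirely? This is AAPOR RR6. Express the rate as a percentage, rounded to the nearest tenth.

Num = 544 + 50 = 594
Base = 544 + 50 + 383 + 120 + 39 = 1136
RR6 = 594 / 1136 = 0.5229

52.3%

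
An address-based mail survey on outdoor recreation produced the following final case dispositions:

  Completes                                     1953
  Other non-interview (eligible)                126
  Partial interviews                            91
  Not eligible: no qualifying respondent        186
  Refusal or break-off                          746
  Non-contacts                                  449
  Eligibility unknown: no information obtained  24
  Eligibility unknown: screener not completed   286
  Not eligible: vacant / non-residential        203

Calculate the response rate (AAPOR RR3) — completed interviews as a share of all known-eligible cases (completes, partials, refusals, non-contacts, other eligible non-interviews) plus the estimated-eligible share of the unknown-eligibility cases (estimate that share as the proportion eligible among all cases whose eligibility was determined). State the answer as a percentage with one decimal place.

Undetermined eligibility = 286 + 24 = 310
Not eligible = 186 + 203 = 389
Numerator = 1953
Eligible (known) = 1953 + 91 + 746 + 449 + 126 = 3365
e = 3365 / (3365 + 389) = 3365 / 3754 = 0.8964
e × U = 0.8964 × 310 = 277.88
Denom = 3365 + 277.88 = 3642.88
RR3 = 1953 / 3642.88 = 0.5361

53.6%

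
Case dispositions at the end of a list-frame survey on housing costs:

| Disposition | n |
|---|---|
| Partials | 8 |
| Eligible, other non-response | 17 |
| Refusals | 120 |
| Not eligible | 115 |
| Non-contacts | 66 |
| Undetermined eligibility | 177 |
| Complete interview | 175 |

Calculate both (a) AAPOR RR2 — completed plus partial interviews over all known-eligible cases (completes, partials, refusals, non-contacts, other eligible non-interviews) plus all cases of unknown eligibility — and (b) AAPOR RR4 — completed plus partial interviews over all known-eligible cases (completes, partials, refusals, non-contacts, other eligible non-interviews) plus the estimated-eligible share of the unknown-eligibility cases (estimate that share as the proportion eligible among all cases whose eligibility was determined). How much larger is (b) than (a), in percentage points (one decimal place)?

Num → 175 + 8 = 183
Denominator → 175 + 8 + 120 + 66 + 17 + 177 = 563
RR2 = 183 / 563 = 0.3250
Known eligible → 175 + 8 + 120 + 66 + 17 = 386
e = 386 / (386 + 115) = 386 / 501 = 0.7705
Eligible share of unknowns → 0.7705 × 177 = 136.38
Denominator → 386 + 136.38 = 522.38
RR4 = 183 / 522.38 = 0.3503
Difference = 35.03 − 32.50 = 2.53 percentage points

2.5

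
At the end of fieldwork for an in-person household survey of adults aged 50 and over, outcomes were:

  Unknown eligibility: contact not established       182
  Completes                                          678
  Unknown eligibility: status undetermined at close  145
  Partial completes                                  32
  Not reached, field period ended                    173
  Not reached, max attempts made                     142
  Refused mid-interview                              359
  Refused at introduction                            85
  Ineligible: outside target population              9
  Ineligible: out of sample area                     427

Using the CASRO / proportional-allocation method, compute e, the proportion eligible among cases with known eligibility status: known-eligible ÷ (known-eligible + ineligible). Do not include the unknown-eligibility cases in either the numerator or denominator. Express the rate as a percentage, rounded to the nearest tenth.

77.1%

Refusals = 85 + 359 = 444
No contact after all attempts = 173 + 142 = 315
Unknown eligibility = 182 + 145 = 327
Ineligible = 9 + 427 = 436
Eligible (known) → 678 + 32 + 444 + 315 = 1469
e = 1469 / (1469 + 436) = 1469 / 1905 = 0.7711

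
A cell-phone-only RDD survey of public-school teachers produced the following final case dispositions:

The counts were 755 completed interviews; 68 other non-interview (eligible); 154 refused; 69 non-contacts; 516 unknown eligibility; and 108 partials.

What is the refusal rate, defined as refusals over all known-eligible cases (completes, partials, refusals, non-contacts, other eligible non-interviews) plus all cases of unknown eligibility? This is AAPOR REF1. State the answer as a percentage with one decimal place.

Numerator: 154
Base: 755 + 108 + 154 + 69 + 68 + 516 = 1670
REF1 = 154 / 1670 = 0.0922

9.2%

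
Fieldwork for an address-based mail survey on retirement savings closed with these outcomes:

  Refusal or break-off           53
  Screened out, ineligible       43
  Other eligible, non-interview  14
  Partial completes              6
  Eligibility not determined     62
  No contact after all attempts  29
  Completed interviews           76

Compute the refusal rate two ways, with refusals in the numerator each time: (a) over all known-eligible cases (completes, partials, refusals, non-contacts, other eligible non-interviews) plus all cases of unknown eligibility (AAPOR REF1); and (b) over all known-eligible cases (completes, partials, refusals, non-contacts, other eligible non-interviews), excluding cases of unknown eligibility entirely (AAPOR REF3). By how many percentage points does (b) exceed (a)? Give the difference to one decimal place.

Num = 53
Denominator = 76 + 6 + 53 + 29 + 14 + 62 = 240
REF1 = 53 / 240 = 0.2208
Denominator = 76 + 6 + 53 + 29 + 14 = 178
REF3 = 53 / 178 = 0.2978
Difference = 29.78 − 22.08 = 7.70 percentage points

7.7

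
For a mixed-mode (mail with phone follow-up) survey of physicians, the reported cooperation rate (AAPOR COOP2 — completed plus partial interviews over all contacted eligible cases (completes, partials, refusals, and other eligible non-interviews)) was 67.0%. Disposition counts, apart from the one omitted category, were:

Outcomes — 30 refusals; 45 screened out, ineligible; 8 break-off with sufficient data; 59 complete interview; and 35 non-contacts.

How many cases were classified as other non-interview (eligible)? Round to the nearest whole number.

3

Top: 59 + 8 = 67
COOP2 = 67 / D = 0.670
D = 67 / 0.670 = 100.0
Rest of base = 97
other non-interview (eligible) = 100.0 − 97 ≈ 3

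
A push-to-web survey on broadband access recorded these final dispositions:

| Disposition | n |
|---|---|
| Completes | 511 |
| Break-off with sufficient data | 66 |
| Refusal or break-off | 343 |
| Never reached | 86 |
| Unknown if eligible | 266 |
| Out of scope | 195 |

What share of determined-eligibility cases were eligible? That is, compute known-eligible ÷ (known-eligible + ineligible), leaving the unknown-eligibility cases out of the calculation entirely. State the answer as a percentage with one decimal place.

83.8%

Eligible (known) → 511 + 66 + 343 + 86 = 1006
e = 1006 / (1006 + 195) = 1006 / 1201 = 0.8376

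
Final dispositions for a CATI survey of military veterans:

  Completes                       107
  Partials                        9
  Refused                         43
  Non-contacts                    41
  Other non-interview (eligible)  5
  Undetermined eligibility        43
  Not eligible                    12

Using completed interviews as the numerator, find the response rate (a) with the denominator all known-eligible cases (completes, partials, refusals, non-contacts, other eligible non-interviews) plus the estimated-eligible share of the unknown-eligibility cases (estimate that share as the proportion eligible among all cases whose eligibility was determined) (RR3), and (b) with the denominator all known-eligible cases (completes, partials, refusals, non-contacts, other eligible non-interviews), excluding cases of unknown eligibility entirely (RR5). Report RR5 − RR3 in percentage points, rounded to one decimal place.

8.6

Num → 107
Determined eligible → 107 + 9 + 43 + 41 + 5 = 205
e = 205 / (205 + 12) = 205 / 217 = 0.9447
Estimated eligible among unknowns → 0.9447 × 43 = 40.62
Denominator → 205 + 40.62 = 245.62
RR3 = 107 / 245.62 = 0.4356
Denominator → 107 + 9 + 43 + 41 + 5 = 205
RR5 = 107 / 205 = 0.5220
Difference = 52.20 − 43.56 = 8.64 percentage points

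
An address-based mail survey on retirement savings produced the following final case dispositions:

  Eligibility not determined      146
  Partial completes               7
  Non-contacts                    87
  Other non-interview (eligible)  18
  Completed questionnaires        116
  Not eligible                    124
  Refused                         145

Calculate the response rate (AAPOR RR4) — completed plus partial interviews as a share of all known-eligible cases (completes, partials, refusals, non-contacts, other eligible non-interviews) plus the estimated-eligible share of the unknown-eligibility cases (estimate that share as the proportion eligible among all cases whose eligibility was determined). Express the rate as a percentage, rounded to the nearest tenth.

25.5%

Numerator → 116 + 7 = 123
Known eligible → 116 + 7 + 145 + 87 + 18 = 373
e = 373 / (373 + 124) = 373 / 497 = 0.7505
Eligible share of unknowns → 0.7505 × 146 = 109.57
Denom → 373 + 109.57 = 482.57
RR4 = 123 / 482.57 = 0.2549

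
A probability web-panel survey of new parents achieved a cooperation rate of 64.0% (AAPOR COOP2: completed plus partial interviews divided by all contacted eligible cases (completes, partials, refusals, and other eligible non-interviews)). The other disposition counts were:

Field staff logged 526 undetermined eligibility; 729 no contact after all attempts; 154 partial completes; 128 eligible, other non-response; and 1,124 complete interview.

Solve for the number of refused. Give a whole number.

591

Top = 1124 + 154 = 1278
COOP2 = 1278 / D = 0.640
D = 1278 / 0.640 = 1996.9
Remaining denominator categories sum to 1406
refused = 1996.9 − 1406 ≈ 591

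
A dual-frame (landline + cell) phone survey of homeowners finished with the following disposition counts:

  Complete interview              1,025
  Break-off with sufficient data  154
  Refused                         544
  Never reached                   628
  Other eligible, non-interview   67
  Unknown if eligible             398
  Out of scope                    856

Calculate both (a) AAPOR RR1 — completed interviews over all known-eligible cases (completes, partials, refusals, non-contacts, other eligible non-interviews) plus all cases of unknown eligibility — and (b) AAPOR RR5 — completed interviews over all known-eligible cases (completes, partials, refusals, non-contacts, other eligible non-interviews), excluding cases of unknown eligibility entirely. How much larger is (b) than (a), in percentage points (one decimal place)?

6.0

Numerator = 1025
Denom = 1025 + 154 + 544 + 628 + 67 + 398 = 2816
RR1 = 1025 / 2816 = 0.3640
Denom = 1025 + 154 + 544 + 628 + 67 = 2418
RR5 = 1025 / 2418 = 0.4239
Difference = 42.39 − 36.40 = 5.99 percentage points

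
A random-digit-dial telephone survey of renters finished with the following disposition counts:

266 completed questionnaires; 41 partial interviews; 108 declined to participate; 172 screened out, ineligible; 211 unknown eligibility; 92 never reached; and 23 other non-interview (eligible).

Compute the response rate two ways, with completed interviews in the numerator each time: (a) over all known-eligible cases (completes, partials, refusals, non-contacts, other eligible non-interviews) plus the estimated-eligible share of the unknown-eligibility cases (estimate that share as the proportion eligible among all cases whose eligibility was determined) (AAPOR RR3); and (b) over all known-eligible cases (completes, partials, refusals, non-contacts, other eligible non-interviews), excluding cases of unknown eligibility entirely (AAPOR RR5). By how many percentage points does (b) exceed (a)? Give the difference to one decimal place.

11.6

Num: 266
Eligible (known): 266 + 41 + 108 + 92 + 23 = 530
e = 530 / (530 + 172) = 530 / 702 = 0.7550
Estimated eligible among unknowns: 0.7550 × 211 = 159.31
Denominator: 530 + 159.31 = 689.31
RR3 = 266 / 689.31 = 0.3859
Denominator: 266 + 41 + 108 + 92 + 23 = 530
RR5 = 266 / 530 = 0.5019
Difference = 50.19 − 38.59 = 11.60 percentage points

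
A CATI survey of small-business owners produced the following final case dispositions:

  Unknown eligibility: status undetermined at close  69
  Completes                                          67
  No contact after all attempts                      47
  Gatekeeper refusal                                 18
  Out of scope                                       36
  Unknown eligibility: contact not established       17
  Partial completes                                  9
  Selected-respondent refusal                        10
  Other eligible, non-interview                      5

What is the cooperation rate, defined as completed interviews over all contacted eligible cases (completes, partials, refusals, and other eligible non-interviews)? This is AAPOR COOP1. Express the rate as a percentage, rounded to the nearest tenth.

Declined to participate = 18 + 10 = 28
Eligibility not determined = 17 + 69 = 86
Top = 67
Base = 67 + 9 + 28 + 5 = 109
COOP1 = 67 / 109 = 0.6147

61.5%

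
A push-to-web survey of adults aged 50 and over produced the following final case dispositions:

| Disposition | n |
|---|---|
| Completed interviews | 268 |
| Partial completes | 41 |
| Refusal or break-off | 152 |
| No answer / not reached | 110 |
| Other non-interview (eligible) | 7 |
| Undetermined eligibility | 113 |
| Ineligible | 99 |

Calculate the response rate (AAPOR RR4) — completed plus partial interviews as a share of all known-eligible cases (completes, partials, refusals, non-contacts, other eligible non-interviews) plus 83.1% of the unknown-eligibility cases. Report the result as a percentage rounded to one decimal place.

46.0%

Numerator = 268 + 41 = 309
Known eligible = 268 + 41 + 152 + 110 + 7 = 578
Estimated eligible among unknowns = 0.8310 × 113 = 93.90
Base = 578 + 93.90 = 671.90
RR4 = 309 / 671.90 = 0.4599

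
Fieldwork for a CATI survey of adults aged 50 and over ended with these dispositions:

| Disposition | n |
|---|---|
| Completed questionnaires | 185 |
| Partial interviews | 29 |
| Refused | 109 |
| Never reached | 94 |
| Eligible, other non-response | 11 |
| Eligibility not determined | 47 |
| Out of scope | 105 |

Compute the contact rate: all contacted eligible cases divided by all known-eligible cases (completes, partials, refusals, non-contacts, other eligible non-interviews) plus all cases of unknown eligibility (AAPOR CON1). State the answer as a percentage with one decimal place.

70.3%

Num → 185 + 29 + 109 + 11 = 334
Denom → 185 + 29 + 109 + 94 + 11 + 47 = 475
CON1 = 334 / 475 = 0.7032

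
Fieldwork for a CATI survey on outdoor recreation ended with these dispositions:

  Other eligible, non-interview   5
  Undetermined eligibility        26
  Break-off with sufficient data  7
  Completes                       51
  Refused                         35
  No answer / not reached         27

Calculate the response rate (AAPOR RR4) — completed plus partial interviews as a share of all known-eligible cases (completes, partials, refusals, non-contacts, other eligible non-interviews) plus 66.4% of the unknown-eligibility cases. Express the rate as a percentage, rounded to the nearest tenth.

Numerator → 51 + 7 = 58
Determined eligible → 51 + 7 + 35 + 27 + 5 = 125
e × U → 0.6640 × 26 = 17.26
Base → 125 + 17.26 = 142.26
RR4 = 58 / 142.26 = 0.4077

40.8%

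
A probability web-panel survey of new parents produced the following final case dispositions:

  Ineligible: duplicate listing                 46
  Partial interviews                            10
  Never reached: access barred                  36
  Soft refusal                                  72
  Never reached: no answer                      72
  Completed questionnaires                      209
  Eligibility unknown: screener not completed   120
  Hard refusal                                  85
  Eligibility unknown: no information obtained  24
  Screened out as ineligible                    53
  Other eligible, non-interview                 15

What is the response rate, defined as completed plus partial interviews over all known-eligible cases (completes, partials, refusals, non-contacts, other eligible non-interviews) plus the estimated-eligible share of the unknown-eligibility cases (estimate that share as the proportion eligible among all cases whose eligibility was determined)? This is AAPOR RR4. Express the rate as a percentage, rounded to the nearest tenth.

35.4%

Refused = 85 + 72 = 157
No answer / not reached = 72 + 36 = 108
Undetermined eligibility = 120 + 24 = 144
Out of scope = 53 + 46 = 99
Numerator: 209 + 10 = 219
Eligible (known): 209 + 10 + 157 + 108 + 15 = 499
e = 499 / (499 + 99) = 499 / 598 = 0.8344
Estimated eligible among unknowns: 0.8344 × 144 = 120.15
Denominator: 499 + 120.15 = 619.15
RR4 = 219 / 619.15 = 0.3537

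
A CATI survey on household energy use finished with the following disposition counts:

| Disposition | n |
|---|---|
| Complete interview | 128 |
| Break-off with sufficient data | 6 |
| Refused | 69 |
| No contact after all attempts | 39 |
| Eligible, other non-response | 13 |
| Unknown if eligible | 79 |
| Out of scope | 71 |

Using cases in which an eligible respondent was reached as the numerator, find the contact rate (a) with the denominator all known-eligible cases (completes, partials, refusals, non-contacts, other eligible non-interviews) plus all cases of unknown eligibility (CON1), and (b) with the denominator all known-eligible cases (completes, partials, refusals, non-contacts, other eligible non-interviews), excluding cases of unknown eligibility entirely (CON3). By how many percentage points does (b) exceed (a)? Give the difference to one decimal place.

Top: 128 + 6 + 69 + 13 = 216
Base: 128 + 6 + 69 + 39 + 13 + 79 = 334
CON1 = 216 / 334 = 0.6467
Base: 128 + 6 + 69 + 39 + 13 = 255
CON3 = 216 / 255 = 0.8471
Difference = 84.71 − 64.67 = 20.04 percentage points

20.0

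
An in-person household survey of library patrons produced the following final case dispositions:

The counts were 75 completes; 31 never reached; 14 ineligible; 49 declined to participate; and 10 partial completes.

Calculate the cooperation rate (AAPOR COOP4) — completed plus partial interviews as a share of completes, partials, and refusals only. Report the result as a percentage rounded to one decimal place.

Num: 75 + 10 = 85
Denom: 75 + 10 + 49 = 134
COOP4 = 85 / 134 = 0.6343

63.4%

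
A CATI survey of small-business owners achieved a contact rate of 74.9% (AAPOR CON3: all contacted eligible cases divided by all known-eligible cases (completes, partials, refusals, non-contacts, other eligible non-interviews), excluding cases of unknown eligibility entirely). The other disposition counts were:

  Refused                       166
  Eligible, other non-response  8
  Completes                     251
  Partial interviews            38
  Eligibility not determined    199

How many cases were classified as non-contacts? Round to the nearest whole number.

Top: 251 + 38 + 166 + 8 = 463
CON3 = 463 / D = 0.749
D = 463 / 0.749 = 618.2
Other denominator terms total 463
non-contacts = 618.2 − 463 ≈ 155

155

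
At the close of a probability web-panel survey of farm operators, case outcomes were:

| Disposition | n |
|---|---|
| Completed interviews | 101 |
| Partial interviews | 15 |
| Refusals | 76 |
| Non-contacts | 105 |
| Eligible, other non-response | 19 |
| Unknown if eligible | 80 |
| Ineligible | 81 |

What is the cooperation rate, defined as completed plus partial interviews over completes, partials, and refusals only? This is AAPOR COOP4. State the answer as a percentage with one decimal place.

Numerator = 101 + 15 = 116
Denominator = 101 + 15 + 76 = 192
COOP4 = 116 / 192 = 0.6042

60.4%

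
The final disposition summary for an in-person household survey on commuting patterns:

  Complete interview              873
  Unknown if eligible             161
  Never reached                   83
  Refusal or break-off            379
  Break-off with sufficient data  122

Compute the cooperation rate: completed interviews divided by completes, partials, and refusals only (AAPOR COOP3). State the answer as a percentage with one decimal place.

Numerator = 873
Denominator = 873 + 122 + 379 = 1374
COOP3 = 873 / 1374 = 0.6354

63.5%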